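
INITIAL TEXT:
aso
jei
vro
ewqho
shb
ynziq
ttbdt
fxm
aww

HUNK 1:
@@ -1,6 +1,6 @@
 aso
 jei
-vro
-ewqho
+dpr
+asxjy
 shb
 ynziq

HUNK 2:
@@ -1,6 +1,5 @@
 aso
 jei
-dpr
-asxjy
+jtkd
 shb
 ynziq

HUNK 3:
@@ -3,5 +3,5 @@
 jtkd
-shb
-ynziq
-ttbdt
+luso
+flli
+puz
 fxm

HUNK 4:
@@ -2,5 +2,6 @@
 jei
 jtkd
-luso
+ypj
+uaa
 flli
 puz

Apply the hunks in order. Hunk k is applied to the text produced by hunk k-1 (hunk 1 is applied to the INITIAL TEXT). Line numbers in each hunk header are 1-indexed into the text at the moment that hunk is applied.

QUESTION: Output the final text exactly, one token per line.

Answer: aso
jei
jtkd
ypj
uaa
flli
puz
fxm
aww

Derivation:
Hunk 1: at line 1 remove [vro,ewqho] add [dpr,asxjy] -> 9 lines: aso jei dpr asxjy shb ynziq ttbdt fxm aww
Hunk 2: at line 1 remove [dpr,asxjy] add [jtkd] -> 8 lines: aso jei jtkd shb ynziq ttbdt fxm aww
Hunk 3: at line 3 remove [shb,ynziq,ttbdt] add [luso,flli,puz] -> 8 lines: aso jei jtkd luso flli puz fxm aww
Hunk 4: at line 2 remove [luso] add [ypj,uaa] -> 9 lines: aso jei jtkd ypj uaa flli puz fxm aww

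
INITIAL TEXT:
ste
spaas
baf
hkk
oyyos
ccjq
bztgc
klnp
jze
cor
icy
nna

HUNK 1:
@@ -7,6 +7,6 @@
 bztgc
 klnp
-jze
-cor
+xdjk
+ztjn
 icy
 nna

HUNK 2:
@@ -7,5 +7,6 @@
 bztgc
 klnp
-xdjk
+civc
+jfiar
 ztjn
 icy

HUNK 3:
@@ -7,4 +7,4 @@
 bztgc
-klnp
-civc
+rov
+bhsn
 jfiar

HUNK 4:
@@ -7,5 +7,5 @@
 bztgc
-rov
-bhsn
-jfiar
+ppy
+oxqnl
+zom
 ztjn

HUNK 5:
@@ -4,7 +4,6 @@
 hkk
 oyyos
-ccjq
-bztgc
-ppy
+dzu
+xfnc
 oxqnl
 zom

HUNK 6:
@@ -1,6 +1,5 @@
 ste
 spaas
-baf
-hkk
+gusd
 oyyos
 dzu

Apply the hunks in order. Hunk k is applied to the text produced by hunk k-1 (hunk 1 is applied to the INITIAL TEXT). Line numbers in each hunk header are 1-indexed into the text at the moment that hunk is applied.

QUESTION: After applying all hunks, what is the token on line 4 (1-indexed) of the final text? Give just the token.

Answer: oyyos

Derivation:
Hunk 1: at line 7 remove [jze,cor] add [xdjk,ztjn] -> 12 lines: ste spaas baf hkk oyyos ccjq bztgc klnp xdjk ztjn icy nna
Hunk 2: at line 7 remove [xdjk] add [civc,jfiar] -> 13 lines: ste spaas baf hkk oyyos ccjq bztgc klnp civc jfiar ztjn icy nna
Hunk 3: at line 7 remove [klnp,civc] add [rov,bhsn] -> 13 lines: ste spaas baf hkk oyyos ccjq bztgc rov bhsn jfiar ztjn icy nna
Hunk 4: at line 7 remove [rov,bhsn,jfiar] add [ppy,oxqnl,zom] -> 13 lines: ste spaas baf hkk oyyos ccjq bztgc ppy oxqnl zom ztjn icy nna
Hunk 5: at line 4 remove [ccjq,bztgc,ppy] add [dzu,xfnc] -> 12 lines: ste spaas baf hkk oyyos dzu xfnc oxqnl zom ztjn icy nna
Hunk 6: at line 1 remove [baf,hkk] add [gusd] -> 11 lines: ste spaas gusd oyyos dzu xfnc oxqnl zom ztjn icy nna
Final line 4: oyyos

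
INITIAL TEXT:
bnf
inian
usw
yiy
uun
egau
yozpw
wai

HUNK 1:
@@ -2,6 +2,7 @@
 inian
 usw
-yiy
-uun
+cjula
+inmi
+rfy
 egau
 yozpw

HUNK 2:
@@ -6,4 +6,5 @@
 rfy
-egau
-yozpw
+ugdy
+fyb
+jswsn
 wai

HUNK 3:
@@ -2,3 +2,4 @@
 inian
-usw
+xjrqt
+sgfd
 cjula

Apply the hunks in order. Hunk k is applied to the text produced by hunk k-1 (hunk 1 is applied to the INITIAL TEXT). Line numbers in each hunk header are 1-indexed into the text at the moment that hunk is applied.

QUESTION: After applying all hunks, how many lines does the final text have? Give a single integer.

Hunk 1: at line 2 remove [yiy,uun] add [cjula,inmi,rfy] -> 9 lines: bnf inian usw cjula inmi rfy egau yozpw wai
Hunk 2: at line 6 remove [egau,yozpw] add [ugdy,fyb,jswsn] -> 10 lines: bnf inian usw cjula inmi rfy ugdy fyb jswsn wai
Hunk 3: at line 2 remove [usw] add [xjrqt,sgfd] -> 11 lines: bnf inian xjrqt sgfd cjula inmi rfy ugdy fyb jswsn wai
Final line count: 11

Answer: 11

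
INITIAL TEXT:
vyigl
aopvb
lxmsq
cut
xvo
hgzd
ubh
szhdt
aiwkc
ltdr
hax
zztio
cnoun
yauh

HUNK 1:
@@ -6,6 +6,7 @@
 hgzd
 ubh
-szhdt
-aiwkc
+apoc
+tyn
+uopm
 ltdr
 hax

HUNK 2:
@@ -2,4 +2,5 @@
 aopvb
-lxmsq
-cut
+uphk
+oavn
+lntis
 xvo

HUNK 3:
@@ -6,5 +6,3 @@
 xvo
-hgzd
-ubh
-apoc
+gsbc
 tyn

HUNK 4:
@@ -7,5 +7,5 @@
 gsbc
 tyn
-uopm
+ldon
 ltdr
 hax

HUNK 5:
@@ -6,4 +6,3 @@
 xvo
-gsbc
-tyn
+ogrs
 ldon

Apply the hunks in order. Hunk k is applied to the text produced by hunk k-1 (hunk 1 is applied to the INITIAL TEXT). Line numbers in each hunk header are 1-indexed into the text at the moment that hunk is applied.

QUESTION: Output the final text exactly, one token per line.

Answer: vyigl
aopvb
uphk
oavn
lntis
xvo
ogrs
ldon
ltdr
hax
zztio
cnoun
yauh

Derivation:
Hunk 1: at line 6 remove [szhdt,aiwkc] add [apoc,tyn,uopm] -> 15 lines: vyigl aopvb lxmsq cut xvo hgzd ubh apoc tyn uopm ltdr hax zztio cnoun yauh
Hunk 2: at line 2 remove [lxmsq,cut] add [uphk,oavn,lntis] -> 16 lines: vyigl aopvb uphk oavn lntis xvo hgzd ubh apoc tyn uopm ltdr hax zztio cnoun yauh
Hunk 3: at line 6 remove [hgzd,ubh,apoc] add [gsbc] -> 14 lines: vyigl aopvb uphk oavn lntis xvo gsbc tyn uopm ltdr hax zztio cnoun yauh
Hunk 4: at line 7 remove [uopm] add [ldon] -> 14 lines: vyigl aopvb uphk oavn lntis xvo gsbc tyn ldon ltdr hax zztio cnoun yauh
Hunk 5: at line 6 remove [gsbc,tyn] add [ogrs] -> 13 lines: vyigl aopvb uphk oavn lntis xvo ogrs ldon ltdr hax zztio cnoun yauh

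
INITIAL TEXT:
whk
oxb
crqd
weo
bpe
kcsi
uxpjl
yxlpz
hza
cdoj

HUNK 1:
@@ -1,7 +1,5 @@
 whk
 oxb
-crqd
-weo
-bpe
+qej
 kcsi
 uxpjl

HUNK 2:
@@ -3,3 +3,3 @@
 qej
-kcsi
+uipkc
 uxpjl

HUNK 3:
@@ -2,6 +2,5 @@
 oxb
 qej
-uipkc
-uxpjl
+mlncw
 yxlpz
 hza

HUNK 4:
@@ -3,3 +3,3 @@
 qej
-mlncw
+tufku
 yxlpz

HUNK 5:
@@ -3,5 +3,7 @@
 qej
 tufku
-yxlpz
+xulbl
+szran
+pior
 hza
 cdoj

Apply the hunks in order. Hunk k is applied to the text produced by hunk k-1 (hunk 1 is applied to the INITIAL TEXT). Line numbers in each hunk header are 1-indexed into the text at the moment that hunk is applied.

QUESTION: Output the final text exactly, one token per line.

Hunk 1: at line 1 remove [crqd,weo,bpe] add [qej] -> 8 lines: whk oxb qej kcsi uxpjl yxlpz hza cdoj
Hunk 2: at line 3 remove [kcsi] add [uipkc] -> 8 lines: whk oxb qej uipkc uxpjl yxlpz hza cdoj
Hunk 3: at line 2 remove [uipkc,uxpjl] add [mlncw] -> 7 lines: whk oxb qej mlncw yxlpz hza cdoj
Hunk 4: at line 3 remove [mlncw] add [tufku] -> 7 lines: whk oxb qej tufku yxlpz hza cdoj
Hunk 5: at line 3 remove [yxlpz] add [xulbl,szran,pior] -> 9 lines: whk oxb qej tufku xulbl szran pior hza cdoj

Answer: whk
oxb
qej
tufku
xulbl
szran
pior
hza
cdoj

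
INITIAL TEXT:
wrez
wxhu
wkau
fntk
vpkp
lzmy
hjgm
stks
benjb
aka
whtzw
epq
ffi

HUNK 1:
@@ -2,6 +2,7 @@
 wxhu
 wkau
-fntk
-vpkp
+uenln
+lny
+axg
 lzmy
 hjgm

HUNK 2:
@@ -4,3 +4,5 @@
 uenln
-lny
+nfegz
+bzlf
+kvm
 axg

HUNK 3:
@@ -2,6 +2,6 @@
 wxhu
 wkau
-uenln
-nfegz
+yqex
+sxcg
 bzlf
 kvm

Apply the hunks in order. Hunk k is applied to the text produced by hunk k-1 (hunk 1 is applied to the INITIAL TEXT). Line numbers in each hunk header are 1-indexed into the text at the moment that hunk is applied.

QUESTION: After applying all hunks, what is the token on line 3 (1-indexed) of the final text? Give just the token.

Hunk 1: at line 2 remove [fntk,vpkp] add [uenln,lny,axg] -> 14 lines: wrez wxhu wkau uenln lny axg lzmy hjgm stks benjb aka whtzw epq ffi
Hunk 2: at line 4 remove [lny] add [nfegz,bzlf,kvm] -> 16 lines: wrez wxhu wkau uenln nfegz bzlf kvm axg lzmy hjgm stks benjb aka whtzw epq ffi
Hunk 3: at line 2 remove [uenln,nfegz] add [yqex,sxcg] -> 16 lines: wrez wxhu wkau yqex sxcg bzlf kvm axg lzmy hjgm stks benjb aka whtzw epq ffi
Final line 3: wkau

Answer: wkau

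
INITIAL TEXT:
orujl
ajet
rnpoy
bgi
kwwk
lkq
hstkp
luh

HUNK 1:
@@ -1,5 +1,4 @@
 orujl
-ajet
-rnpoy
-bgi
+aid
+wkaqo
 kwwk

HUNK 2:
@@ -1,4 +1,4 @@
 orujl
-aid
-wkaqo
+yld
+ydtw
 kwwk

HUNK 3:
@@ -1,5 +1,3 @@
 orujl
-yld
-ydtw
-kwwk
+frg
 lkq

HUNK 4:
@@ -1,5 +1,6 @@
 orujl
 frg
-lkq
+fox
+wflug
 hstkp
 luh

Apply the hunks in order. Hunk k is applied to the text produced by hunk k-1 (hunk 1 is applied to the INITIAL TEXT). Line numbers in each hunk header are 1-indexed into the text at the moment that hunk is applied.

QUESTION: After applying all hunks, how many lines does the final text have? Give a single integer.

Answer: 6

Derivation:
Hunk 1: at line 1 remove [ajet,rnpoy,bgi] add [aid,wkaqo] -> 7 lines: orujl aid wkaqo kwwk lkq hstkp luh
Hunk 2: at line 1 remove [aid,wkaqo] add [yld,ydtw] -> 7 lines: orujl yld ydtw kwwk lkq hstkp luh
Hunk 3: at line 1 remove [yld,ydtw,kwwk] add [frg] -> 5 lines: orujl frg lkq hstkp luh
Hunk 4: at line 1 remove [lkq] add [fox,wflug] -> 6 lines: orujl frg fox wflug hstkp luh
Final line count: 6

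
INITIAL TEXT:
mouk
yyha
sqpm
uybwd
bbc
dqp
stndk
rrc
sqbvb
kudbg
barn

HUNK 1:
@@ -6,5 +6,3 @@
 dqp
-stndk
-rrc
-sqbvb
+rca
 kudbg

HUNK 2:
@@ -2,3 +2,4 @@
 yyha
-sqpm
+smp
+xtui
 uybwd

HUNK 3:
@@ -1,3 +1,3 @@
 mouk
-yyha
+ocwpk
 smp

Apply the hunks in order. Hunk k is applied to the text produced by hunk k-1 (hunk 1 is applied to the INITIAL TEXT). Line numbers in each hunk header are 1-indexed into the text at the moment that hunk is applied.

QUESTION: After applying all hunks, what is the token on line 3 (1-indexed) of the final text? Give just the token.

Answer: smp

Derivation:
Hunk 1: at line 6 remove [stndk,rrc,sqbvb] add [rca] -> 9 lines: mouk yyha sqpm uybwd bbc dqp rca kudbg barn
Hunk 2: at line 2 remove [sqpm] add [smp,xtui] -> 10 lines: mouk yyha smp xtui uybwd bbc dqp rca kudbg barn
Hunk 3: at line 1 remove [yyha] add [ocwpk] -> 10 lines: mouk ocwpk smp xtui uybwd bbc dqp rca kudbg barn
Final line 3: smp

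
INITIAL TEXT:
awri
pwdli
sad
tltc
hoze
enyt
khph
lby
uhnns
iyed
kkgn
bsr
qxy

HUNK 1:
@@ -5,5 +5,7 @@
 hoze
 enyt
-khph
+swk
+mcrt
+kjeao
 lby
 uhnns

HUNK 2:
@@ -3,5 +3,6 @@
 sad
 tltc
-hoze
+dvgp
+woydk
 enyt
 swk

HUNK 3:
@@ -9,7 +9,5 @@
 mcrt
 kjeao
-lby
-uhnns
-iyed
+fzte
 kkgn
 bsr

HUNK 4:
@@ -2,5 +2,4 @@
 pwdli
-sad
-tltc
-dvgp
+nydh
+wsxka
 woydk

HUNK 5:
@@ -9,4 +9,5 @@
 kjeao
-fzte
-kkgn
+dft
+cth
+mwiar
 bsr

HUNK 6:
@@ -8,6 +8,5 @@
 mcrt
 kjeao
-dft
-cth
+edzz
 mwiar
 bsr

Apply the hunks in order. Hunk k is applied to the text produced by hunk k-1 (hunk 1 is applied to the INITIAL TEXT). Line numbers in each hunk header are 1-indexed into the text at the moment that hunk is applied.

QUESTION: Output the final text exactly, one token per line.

Hunk 1: at line 5 remove [khph] add [swk,mcrt,kjeao] -> 15 lines: awri pwdli sad tltc hoze enyt swk mcrt kjeao lby uhnns iyed kkgn bsr qxy
Hunk 2: at line 3 remove [hoze] add [dvgp,woydk] -> 16 lines: awri pwdli sad tltc dvgp woydk enyt swk mcrt kjeao lby uhnns iyed kkgn bsr qxy
Hunk 3: at line 9 remove [lby,uhnns,iyed] add [fzte] -> 14 lines: awri pwdli sad tltc dvgp woydk enyt swk mcrt kjeao fzte kkgn bsr qxy
Hunk 4: at line 2 remove [sad,tltc,dvgp] add [nydh,wsxka] -> 13 lines: awri pwdli nydh wsxka woydk enyt swk mcrt kjeao fzte kkgn bsr qxy
Hunk 5: at line 9 remove [fzte,kkgn] add [dft,cth,mwiar] -> 14 lines: awri pwdli nydh wsxka woydk enyt swk mcrt kjeao dft cth mwiar bsr qxy
Hunk 6: at line 8 remove [dft,cth] add [edzz] -> 13 lines: awri pwdli nydh wsxka woydk enyt swk mcrt kjeao edzz mwiar bsr qxy

Answer: awri
pwdli
nydh
wsxka
woydk
enyt
swk
mcrt
kjeao
edzz
mwiar
bsr
qxy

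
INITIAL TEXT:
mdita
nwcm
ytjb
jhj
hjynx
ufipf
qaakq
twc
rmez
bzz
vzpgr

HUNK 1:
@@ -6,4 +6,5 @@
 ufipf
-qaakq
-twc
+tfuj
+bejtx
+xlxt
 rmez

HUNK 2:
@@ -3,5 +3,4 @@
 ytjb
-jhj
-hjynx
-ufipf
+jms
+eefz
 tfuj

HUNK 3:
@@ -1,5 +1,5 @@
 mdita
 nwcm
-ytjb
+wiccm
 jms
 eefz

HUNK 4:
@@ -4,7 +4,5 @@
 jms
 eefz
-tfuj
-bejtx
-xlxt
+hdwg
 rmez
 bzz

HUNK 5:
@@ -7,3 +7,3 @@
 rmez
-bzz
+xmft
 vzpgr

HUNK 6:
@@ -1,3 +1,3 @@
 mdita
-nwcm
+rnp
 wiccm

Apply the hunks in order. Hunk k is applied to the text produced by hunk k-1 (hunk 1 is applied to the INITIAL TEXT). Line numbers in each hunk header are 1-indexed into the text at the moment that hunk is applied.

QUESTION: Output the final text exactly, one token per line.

Answer: mdita
rnp
wiccm
jms
eefz
hdwg
rmez
xmft
vzpgr

Derivation:
Hunk 1: at line 6 remove [qaakq,twc] add [tfuj,bejtx,xlxt] -> 12 lines: mdita nwcm ytjb jhj hjynx ufipf tfuj bejtx xlxt rmez bzz vzpgr
Hunk 2: at line 3 remove [jhj,hjynx,ufipf] add [jms,eefz] -> 11 lines: mdita nwcm ytjb jms eefz tfuj bejtx xlxt rmez bzz vzpgr
Hunk 3: at line 1 remove [ytjb] add [wiccm] -> 11 lines: mdita nwcm wiccm jms eefz tfuj bejtx xlxt rmez bzz vzpgr
Hunk 4: at line 4 remove [tfuj,bejtx,xlxt] add [hdwg] -> 9 lines: mdita nwcm wiccm jms eefz hdwg rmez bzz vzpgr
Hunk 5: at line 7 remove [bzz] add [xmft] -> 9 lines: mdita nwcm wiccm jms eefz hdwg rmez xmft vzpgr
Hunk 6: at line 1 remove [nwcm] add [rnp] -> 9 lines: mdita rnp wiccm jms eefz hdwg rmez xmft vzpgr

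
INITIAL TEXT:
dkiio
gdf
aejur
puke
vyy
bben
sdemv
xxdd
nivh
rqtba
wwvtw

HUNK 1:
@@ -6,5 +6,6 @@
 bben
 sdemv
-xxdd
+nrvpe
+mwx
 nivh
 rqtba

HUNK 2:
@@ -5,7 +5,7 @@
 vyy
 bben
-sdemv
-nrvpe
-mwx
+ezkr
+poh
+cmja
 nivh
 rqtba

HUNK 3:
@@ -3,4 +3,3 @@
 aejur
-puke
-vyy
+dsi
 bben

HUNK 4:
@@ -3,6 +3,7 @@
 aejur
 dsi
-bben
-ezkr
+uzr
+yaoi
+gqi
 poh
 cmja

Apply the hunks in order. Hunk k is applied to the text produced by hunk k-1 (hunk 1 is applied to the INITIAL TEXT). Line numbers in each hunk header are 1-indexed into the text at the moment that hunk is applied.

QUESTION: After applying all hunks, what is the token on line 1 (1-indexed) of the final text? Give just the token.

Answer: dkiio

Derivation:
Hunk 1: at line 6 remove [xxdd] add [nrvpe,mwx] -> 12 lines: dkiio gdf aejur puke vyy bben sdemv nrvpe mwx nivh rqtba wwvtw
Hunk 2: at line 5 remove [sdemv,nrvpe,mwx] add [ezkr,poh,cmja] -> 12 lines: dkiio gdf aejur puke vyy bben ezkr poh cmja nivh rqtba wwvtw
Hunk 3: at line 3 remove [puke,vyy] add [dsi] -> 11 lines: dkiio gdf aejur dsi bben ezkr poh cmja nivh rqtba wwvtw
Hunk 4: at line 3 remove [bben,ezkr] add [uzr,yaoi,gqi] -> 12 lines: dkiio gdf aejur dsi uzr yaoi gqi poh cmja nivh rqtba wwvtw
Final line 1: dkiio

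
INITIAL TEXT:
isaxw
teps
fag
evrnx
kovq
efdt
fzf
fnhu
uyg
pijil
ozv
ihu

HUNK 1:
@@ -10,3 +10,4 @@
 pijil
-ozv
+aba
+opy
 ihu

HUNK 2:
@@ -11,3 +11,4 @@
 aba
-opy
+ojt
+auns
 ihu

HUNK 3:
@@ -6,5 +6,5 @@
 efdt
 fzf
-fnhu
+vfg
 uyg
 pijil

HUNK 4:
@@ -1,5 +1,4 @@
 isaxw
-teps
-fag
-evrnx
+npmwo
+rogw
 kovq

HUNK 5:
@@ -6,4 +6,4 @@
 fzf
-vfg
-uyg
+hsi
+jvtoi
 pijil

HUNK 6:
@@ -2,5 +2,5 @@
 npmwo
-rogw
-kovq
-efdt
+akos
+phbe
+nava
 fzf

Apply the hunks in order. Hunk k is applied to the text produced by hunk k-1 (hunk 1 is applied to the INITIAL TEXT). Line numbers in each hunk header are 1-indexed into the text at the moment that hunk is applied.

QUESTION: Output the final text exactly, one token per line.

Hunk 1: at line 10 remove [ozv] add [aba,opy] -> 13 lines: isaxw teps fag evrnx kovq efdt fzf fnhu uyg pijil aba opy ihu
Hunk 2: at line 11 remove [opy] add [ojt,auns] -> 14 lines: isaxw teps fag evrnx kovq efdt fzf fnhu uyg pijil aba ojt auns ihu
Hunk 3: at line 6 remove [fnhu] add [vfg] -> 14 lines: isaxw teps fag evrnx kovq efdt fzf vfg uyg pijil aba ojt auns ihu
Hunk 4: at line 1 remove [teps,fag,evrnx] add [npmwo,rogw] -> 13 lines: isaxw npmwo rogw kovq efdt fzf vfg uyg pijil aba ojt auns ihu
Hunk 5: at line 6 remove [vfg,uyg] add [hsi,jvtoi] -> 13 lines: isaxw npmwo rogw kovq efdt fzf hsi jvtoi pijil aba ojt auns ihu
Hunk 6: at line 2 remove [rogw,kovq,efdt] add [akos,phbe,nava] -> 13 lines: isaxw npmwo akos phbe nava fzf hsi jvtoi pijil aba ojt auns ihu

Answer: isaxw
npmwo
akos
phbe
nava
fzf
hsi
jvtoi
pijil
aba
ojt
auns
ihu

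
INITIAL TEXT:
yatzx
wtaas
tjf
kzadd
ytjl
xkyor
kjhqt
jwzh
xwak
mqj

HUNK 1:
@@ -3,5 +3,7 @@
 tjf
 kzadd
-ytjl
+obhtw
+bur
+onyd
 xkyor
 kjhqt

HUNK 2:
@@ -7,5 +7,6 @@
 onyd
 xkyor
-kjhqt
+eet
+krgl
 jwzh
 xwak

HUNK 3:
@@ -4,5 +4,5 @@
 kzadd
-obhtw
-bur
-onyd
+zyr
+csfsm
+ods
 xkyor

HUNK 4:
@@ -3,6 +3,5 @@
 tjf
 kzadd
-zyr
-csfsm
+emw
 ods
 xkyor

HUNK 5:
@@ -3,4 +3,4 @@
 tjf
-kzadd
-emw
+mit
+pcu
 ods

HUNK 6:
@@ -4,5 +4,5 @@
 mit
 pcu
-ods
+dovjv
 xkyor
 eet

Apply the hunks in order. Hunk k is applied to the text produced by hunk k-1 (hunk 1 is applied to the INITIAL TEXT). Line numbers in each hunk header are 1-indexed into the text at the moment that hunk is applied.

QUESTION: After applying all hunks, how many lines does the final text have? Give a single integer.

Hunk 1: at line 3 remove [ytjl] add [obhtw,bur,onyd] -> 12 lines: yatzx wtaas tjf kzadd obhtw bur onyd xkyor kjhqt jwzh xwak mqj
Hunk 2: at line 7 remove [kjhqt] add [eet,krgl] -> 13 lines: yatzx wtaas tjf kzadd obhtw bur onyd xkyor eet krgl jwzh xwak mqj
Hunk 3: at line 4 remove [obhtw,bur,onyd] add [zyr,csfsm,ods] -> 13 lines: yatzx wtaas tjf kzadd zyr csfsm ods xkyor eet krgl jwzh xwak mqj
Hunk 4: at line 3 remove [zyr,csfsm] add [emw] -> 12 lines: yatzx wtaas tjf kzadd emw ods xkyor eet krgl jwzh xwak mqj
Hunk 5: at line 3 remove [kzadd,emw] add [mit,pcu] -> 12 lines: yatzx wtaas tjf mit pcu ods xkyor eet krgl jwzh xwak mqj
Hunk 6: at line 4 remove [ods] add [dovjv] -> 12 lines: yatzx wtaas tjf mit pcu dovjv xkyor eet krgl jwzh xwak mqj
Final line count: 12

Answer: 12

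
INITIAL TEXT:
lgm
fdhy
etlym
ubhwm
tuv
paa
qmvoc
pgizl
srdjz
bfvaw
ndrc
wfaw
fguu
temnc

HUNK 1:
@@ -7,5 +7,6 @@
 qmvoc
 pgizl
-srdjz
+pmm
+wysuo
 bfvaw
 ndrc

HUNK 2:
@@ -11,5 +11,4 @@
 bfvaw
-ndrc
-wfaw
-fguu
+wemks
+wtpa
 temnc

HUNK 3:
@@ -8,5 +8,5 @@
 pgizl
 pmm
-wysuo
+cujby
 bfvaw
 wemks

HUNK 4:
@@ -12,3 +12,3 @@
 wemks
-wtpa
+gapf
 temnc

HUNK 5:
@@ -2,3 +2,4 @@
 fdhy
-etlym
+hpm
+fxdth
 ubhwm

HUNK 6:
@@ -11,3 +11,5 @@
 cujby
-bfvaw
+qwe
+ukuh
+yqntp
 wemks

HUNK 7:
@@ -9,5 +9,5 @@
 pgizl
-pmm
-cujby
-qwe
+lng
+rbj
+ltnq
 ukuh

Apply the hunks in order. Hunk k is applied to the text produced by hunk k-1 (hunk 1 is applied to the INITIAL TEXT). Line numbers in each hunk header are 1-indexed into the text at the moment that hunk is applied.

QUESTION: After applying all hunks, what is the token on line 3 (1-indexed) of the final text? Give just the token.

Hunk 1: at line 7 remove [srdjz] add [pmm,wysuo] -> 15 lines: lgm fdhy etlym ubhwm tuv paa qmvoc pgizl pmm wysuo bfvaw ndrc wfaw fguu temnc
Hunk 2: at line 11 remove [ndrc,wfaw,fguu] add [wemks,wtpa] -> 14 lines: lgm fdhy etlym ubhwm tuv paa qmvoc pgizl pmm wysuo bfvaw wemks wtpa temnc
Hunk 3: at line 8 remove [wysuo] add [cujby] -> 14 lines: lgm fdhy etlym ubhwm tuv paa qmvoc pgizl pmm cujby bfvaw wemks wtpa temnc
Hunk 4: at line 12 remove [wtpa] add [gapf] -> 14 lines: lgm fdhy etlym ubhwm tuv paa qmvoc pgizl pmm cujby bfvaw wemks gapf temnc
Hunk 5: at line 2 remove [etlym] add [hpm,fxdth] -> 15 lines: lgm fdhy hpm fxdth ubhwm tuv paa qmvoc pgizl pmm cujby bfvaw wemks gapf temnc
Hunk 6: at line 11 remove [bfvaw] add [qwe,ukuh,yqntp] -> 17 lines: lgm fdhy hpm fxdth ubhwm tuv paa qmvoc pgizl pmm cujby qwe ukuh yqntp wemks gapf temnc
Hunk 7: at line 9 remove [pmm,cujby,qwe] add [lng,rbj,ltnq] -> 17 lines: lgm fdhy hpm fxdth ubhwm tuv paa qmvoc pgizl lng rbj ltnq ukuh yqntp wemks gapf temnc
Final line 3: hpm

Answer: hpm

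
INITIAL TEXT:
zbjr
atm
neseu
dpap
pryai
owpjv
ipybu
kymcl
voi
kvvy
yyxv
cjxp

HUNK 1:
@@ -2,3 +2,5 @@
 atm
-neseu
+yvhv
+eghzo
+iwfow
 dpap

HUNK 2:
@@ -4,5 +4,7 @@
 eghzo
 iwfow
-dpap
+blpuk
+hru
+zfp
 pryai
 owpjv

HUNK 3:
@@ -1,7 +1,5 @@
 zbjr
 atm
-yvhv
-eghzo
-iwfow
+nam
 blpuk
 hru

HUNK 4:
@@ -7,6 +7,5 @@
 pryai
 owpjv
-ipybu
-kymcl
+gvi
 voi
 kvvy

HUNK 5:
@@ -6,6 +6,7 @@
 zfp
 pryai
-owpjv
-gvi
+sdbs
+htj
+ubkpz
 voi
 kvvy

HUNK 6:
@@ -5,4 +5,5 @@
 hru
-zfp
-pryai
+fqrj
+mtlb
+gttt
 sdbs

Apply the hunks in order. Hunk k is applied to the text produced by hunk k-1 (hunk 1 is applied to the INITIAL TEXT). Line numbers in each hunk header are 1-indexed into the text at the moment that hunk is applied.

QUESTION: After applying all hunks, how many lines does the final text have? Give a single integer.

Hunk 1: at line 2 remove [neseu] add [yvhv,eghzo,iwfow] -> 14 lines: zbjr atm yvhv eghzo iwfow dpap pryai owpjv ipybu kymcl voi kvvy yyxv cjxp
Hunk 2: at line 4 remove [dpap] add [blpuk,hru,zfp] -> 16 lines: zbjr atm yvhv eghzo iwfow blpuk hru zfp pryai owpjv ipybu kymcl voi kvvy yyxv cjxp
Hunk 3: at line 1 remove [yvhv,eghzo,iwfow] add [nam] -> 14 lines: zbjr atm nam blpuk hru zfp pryai owpjv ipybu kymcl voi kvvy yyxv cjxp
Hunk 4: at line 7 remove [ipybu,kymcl] add [gvi] -> 13 lines: zbjr atm nam blpuk hru zfp pryai owpjv gvi voi kvvy yyxv cjxp
Hunk 5: at line 6 remove [owpjv,gvi] add [sdbs,htj,ubkpz] -> 14 lines: zbjr atm nam blpuk hru zfp pryai sdbs htj ubkpz voi kvvy yyxv cjxp
Hunk 6: at line 5 remove [zfp,pryai] add [fqrj,mtlb,gttt] -> 15 lines: zbjr atm nam blpuk hru fqrj mtlb gttt sdbs htj ubkpz voi kvvy yyxv cjxp
Final line count: 15

Answer: 15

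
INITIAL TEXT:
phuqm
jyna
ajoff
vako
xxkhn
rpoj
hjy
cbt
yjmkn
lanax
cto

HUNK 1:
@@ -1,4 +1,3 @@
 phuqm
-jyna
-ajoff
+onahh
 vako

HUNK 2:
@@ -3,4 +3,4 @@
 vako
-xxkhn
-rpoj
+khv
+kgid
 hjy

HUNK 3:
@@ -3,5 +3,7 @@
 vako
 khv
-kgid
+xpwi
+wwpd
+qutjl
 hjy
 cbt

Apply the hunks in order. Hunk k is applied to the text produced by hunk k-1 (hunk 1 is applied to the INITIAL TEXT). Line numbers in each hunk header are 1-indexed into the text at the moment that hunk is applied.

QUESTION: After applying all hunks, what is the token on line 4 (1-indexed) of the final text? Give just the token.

Answer: khv

Derivation:
Hunk 1: at line 1 remove [jyna,ajoff] add [onahh] -> 10 lines: phuqm onahh vako xxkhn rpoj hjy cbt yjmkn lanax cto
Hunk 2: at line 3 remove [xxkhn,rpoj] add [khv,kgid] -> 10 lines: phuqm onahh vako khv kgid hjy cbt yjmkn lanax cto
Hunk 3: at line 3 remove [kgid] add [xpwi,wwpd,qutjl] -> 12 lines: phuqm onahh vako khv xpwi wwpd qutjl hjy cbt yjmkn lanax cto
Final line 4: khv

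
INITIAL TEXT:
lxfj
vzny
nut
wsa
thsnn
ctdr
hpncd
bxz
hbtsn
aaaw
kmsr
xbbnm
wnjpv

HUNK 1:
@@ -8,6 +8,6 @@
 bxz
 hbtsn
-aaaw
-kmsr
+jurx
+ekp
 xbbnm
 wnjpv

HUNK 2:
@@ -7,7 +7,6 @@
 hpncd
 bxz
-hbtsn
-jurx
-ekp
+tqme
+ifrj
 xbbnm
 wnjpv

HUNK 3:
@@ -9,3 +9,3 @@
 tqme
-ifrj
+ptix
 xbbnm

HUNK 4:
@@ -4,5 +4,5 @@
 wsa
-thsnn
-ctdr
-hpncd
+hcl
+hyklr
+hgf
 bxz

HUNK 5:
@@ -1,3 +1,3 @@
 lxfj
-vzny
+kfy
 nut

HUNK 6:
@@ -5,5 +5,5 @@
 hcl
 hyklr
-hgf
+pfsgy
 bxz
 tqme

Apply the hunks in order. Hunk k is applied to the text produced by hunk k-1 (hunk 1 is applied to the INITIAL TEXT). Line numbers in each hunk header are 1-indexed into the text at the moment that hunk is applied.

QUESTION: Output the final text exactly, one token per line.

Hunk 1: at line 8 remove [aaaw,kmsr] add [jurx,ekp] -> 13 lines: lxfj vzny nut wsa thsnn ctdr hpncd bxz hbtsn jurx ekp xbbnm wnjpv
Hunk 2: at line 7 remove [hbtsn,jurx,ekp] add [tqme,ifrj] -> 12 lines: lxfj vzny nut wsa thsnn ctdr hpncd bxz tqme ifrj xbbnm wnjpv
Hunk 3: at line 9 remove [ifrj] add [ptix] -> 12 lines: lxfj vzny nut wsa thsnn ctdr hpncd bxz tqme ptix xbbnm wnjpv
Hunk 4: at line 4 remove [thsnn,ctdr,hpncd] add [hcl,hyklr,hgf] -> 12 lines: lxfj vzny nut wsa hcl hyklr hgf bxz tqme ptix xbbnm wnjpv
Hunk 5: at line 1 remove [vzny] add [kfy] -> 12 lines: lxfj kfy nut wsa hcl hyklr hgf bxz tqme ptix xbbnm wnjpv
Hunk 6: at line 5 remove [hgf] add [pfsgy] -> 12 lines: lxfj kfy nut wsa hcl hyklr pfsgy bxz tqme ptix xbbnm wnjpv

Answer: lxfj
kfy
nut
wsa
hcl
hyklr
pfsgy
bxz
tqme
ptix
xbbnm
wnjpv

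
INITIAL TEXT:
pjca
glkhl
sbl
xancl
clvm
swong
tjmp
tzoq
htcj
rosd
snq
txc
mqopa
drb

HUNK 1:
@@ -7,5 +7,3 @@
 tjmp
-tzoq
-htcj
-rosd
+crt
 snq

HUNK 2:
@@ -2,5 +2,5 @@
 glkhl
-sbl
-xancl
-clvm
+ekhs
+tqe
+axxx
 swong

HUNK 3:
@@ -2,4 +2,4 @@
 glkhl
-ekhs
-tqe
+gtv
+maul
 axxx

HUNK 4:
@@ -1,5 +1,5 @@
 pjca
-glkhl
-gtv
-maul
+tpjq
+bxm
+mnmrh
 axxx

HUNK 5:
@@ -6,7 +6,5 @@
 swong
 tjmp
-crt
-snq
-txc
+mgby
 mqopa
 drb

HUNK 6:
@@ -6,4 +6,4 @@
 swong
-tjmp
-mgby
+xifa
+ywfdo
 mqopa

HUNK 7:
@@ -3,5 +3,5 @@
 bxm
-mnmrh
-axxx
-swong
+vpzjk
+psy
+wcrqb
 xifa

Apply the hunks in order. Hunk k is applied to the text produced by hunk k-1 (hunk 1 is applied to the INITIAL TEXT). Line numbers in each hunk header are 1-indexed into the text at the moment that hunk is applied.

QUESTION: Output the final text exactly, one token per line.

Hunk 1: at line 7 remove [tzoq,htcj,rosd] add [crt] -> 12 lines: pjca glkhl sbl xancl clvm swong tjmp crt snq txc mqopa drb
Hunk 2: at line 2 remove [sbl,xancl,clvm] add [ekhs,tqe,axxx] -> 12 lines: pjca glkhl ekhs tqe axxx swong tjmp crt snq txc mqopa drb
Hunk 3: at line 2 remove [ekhs,tqe] add [gtv,maul] -> 12 lines: pjca glkhl gtv maul axxx swong tjmp crt snq txc mqopa drb
Hunk 4: at line 1 remove [glkhl,gtv,maul] add [tpjq,bxm,mnmrh] -> 12 lines: pjca tpjq bxm mnmrh axxx swong tjmp crt snq txc mqopa drb
Hunk 5: at line 6 remove [crt,snq,txc] add [mgby] -> 10 lines: pjca tpjq bxm mnmrh axxx swong tjmp mgby mqopa drb
Hunk 6: at line 6 remove [tjmp,mgby] add [xifa,ywfdo] -> 10 lines: pjca tpjq bxm mnmrh axxx swong xifa ywfdo mqopa drb
Hunk 7: at line 3 remove [mnmrh,axxx,swong] add [vpzjk,psy,wcrqb] -> 10 lines: pjca tpjq bxm vpzjk psy wcrqb xifa ywfdo mqopa drb

Answer: pjca
tpjq
bxm
vpzjk
psy
wcrqb
xifa
ywfdo
mqopa
drb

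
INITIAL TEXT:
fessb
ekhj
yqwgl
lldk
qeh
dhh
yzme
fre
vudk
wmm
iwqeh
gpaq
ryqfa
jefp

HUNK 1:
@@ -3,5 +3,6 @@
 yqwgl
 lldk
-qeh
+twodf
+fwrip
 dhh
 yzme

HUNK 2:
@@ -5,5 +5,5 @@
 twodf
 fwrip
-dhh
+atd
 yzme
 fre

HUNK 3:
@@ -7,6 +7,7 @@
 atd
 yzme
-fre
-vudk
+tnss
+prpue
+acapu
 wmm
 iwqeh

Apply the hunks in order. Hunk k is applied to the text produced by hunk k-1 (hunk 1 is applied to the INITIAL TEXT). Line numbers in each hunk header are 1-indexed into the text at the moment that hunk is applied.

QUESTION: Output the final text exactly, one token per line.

Answer: fessb
ekhj
yqwgl
lldk
twodf
fwrip
atd
yzme
tnss
prpue
acapu
wmm
iwqeh
gpaq
ryqfa
jefp

Derivation:
Hunk 1: at line 3 remove [qeh] add [twodf,fwrip] -> 15 lines: fessb ekhj yqwgl lldk twodf fwrip dhh yzme fre vudk wmm iwqeh gpaq ryqfa jefp
Hunk 2: at line 5 remove [dhh] add [atd] -> 15 lines: fessb ekhj yqwgl lldk twodf fwrip atd yzme fre vudk wmm iwqeh gpaq ryqfa jefp
Hunk 3: at line 7 remove [fre,vudk] add [tnss,prpue,acapu] -> 16 lines: fessb ekhj yqwgl lldk twodf fwrip atd yzme tnss prpue acapu wmm iwqeh gpaq ryqfa jefp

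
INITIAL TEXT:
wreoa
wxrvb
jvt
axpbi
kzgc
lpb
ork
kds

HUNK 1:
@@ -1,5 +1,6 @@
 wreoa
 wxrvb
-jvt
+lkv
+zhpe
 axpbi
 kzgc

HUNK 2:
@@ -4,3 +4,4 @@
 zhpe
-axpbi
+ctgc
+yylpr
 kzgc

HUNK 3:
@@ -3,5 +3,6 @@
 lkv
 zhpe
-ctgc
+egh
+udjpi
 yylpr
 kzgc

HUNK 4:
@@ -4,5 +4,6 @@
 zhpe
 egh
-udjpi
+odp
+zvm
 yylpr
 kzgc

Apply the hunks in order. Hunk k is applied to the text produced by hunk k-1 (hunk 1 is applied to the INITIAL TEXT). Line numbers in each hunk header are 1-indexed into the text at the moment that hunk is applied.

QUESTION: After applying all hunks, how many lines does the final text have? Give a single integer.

Hunk 1: at line 1 remove [jvt] add [lkv,zhpe] -> 9 lines: wreoa wxrvb lkv zhpe axpbi kzgc lpb ork kds
Hunk 2: at line 4 remove [axpbi] add [ctgc,yylpr] -> 10 lines: wreoa wxrvb lkv zhpe ctgc yylpr kzgc lpb ork kds
Hunk 3: at line 3 remove [ctgc] add [egh,udjpi] -> 11 lines: wreoa wxrvb lkv zhpe egh udjpi yylpr kzgc lpb ork kds
Hunk 4: at line 4 remove [udjpi] add [odp,zvm] -> 12 lines: wreoa wxrvb lkv zhpe egh odp zvm yylpr kzgc lpb ork kds
Final line count: 12

Answer: 12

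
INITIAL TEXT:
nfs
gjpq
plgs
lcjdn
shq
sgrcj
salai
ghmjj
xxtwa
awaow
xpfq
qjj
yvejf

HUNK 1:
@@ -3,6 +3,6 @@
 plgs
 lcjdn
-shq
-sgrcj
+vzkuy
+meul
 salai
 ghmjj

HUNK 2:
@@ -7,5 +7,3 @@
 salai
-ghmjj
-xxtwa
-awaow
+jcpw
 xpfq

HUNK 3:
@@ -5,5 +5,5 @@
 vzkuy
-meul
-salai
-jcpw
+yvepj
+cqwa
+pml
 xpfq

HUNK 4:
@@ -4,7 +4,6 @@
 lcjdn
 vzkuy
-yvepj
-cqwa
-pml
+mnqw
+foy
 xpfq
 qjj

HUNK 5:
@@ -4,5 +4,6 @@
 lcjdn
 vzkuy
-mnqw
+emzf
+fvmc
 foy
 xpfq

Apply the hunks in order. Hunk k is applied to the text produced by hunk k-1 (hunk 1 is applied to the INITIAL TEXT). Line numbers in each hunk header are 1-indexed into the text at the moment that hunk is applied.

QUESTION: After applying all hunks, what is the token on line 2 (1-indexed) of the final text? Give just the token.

Answer: gjpq

Derivation:
Hunk 1: at line 3 remove [shq,sgrcj] add [vzkuy,meul] -> 13 lines: nfs gjpq plgs lcjdn vzkuy meul salai ghmjj xxtwa awaow xpfq qjj yvejf
Hunk 2: at line 7 remove [ghmjj,xxtwa,awaow] add [jcpw] -> 11 lines: nfs gjpq plgs lcjdn vzkuy meul salai jcpw xpfq qjj yvejf
Hunk 3: at line 5 remove [meul,salai,jcpw] add [yvepj,cqwa,pml] -> 11 lines: nfs gjpq plgs lcjdn vzkuy yvepj cqwa pml xpfq qjj yvejf
Hunk 4: at line 4 remove [yvepj,cqwa,pml] add [mnqw,foy] -> 10 lines: nfs gjpq plgs lcjdn vzkuy mnqw foy xpfq qjj yvejf
Hunk 5: at line 4 remove [mnqw] add [emzf,fvmc] -> 11 lines: nfs gjpq plgs lcjdn vzkuy emzf fvmc foy xpfq qjj yvejf
Final line 2: gjpq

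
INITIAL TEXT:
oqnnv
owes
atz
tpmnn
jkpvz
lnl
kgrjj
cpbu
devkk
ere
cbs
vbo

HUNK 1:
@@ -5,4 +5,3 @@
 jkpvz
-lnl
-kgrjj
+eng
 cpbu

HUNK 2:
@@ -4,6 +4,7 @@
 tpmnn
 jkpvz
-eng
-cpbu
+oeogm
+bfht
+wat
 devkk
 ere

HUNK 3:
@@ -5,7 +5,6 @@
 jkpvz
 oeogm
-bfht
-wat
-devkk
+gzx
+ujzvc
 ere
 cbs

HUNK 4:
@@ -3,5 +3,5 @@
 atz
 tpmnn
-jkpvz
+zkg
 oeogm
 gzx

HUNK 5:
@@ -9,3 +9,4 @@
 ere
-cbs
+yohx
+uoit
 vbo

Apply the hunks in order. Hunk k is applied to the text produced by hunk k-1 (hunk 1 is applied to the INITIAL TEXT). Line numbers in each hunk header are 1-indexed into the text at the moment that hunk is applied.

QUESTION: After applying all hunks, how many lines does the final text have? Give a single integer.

Hunk 1: at line 5 remove [lnl,kgrjj] add [eng] -> 11 lines: oqnnv owes atz tpmnn jkpvz eng cpbu devkk ere cbs vbo
Hunk 2: at line 4 remove [eng,cpbu] add [oeogm,bfht,wat] -> 12 lines: oqnnv owes atz tpmnn jkpvz oeogm bfht wat devkk ere cbs vbo
Hunk 3: at line 5 remove [bfht,wat,devkk] add [gzx,ujzvc] -> 11 lines: oqnnv owes atz tpmnn jkpvz oeogm gzx ujzvc ere cbs vbo
Hunk 4: at line 3 remove [jkpvz] add [zkg] -> 11 lines: oqnnv owes atz tpmnn zkg oeogm gzx ujzvc ere cbs vbo
Hunk 5: at line 9 remove [cbs] add [yohx,uoit] -> 12 lines: oqnnv owes atz tpmnn zkg oeogm gzx ujzvc ere yohx uoit vbo
Final line count: 12

Answer: 12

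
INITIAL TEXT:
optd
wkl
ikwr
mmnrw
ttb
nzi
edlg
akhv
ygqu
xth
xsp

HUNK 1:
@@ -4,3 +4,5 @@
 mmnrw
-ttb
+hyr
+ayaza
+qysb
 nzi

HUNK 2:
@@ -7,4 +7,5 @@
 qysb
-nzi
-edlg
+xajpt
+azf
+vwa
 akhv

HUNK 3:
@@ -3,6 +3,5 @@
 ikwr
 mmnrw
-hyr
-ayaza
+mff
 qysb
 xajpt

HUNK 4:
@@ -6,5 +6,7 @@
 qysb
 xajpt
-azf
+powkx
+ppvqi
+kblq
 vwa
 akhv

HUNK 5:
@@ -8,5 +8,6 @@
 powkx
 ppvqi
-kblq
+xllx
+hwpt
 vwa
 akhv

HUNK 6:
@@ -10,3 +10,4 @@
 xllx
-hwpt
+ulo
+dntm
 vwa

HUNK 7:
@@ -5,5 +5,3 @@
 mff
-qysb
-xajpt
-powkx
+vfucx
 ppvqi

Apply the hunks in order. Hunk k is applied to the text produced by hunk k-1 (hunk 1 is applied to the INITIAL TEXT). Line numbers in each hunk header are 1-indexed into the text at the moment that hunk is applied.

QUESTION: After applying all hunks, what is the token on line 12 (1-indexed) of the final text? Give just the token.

Answer: akhv

Derivation:
Hunk 1: at line 4 remove [ttb] add [hyr,ayaza,qysb] -> 13 lines: optd wkl ikwr mmnrw hyr ayaza qysb nzi edlg akhv ygqu xth xsp
Hunk 2: at line 7 remove [nzi,edlg] add [xajpt,azf,vwa] -> 14 lines: optd wkl ikwr mmnrw hyr ayaza qysb xajpt azf vwa akhv ygqu xth xsp
Hunk 3: at line 3 remove [hyr,ayaza] add [mff] -> 13 lines: optd wkl ikwr mmnrw mff qysb xajpt azf vwa akhv ygqu xth xsp
Hunk 4: at line 6 remove [azf] add [powkx,ppvqi,kblq] -> 15 lines: optd wkl ikwr mmnrw mff qysb xajpt powkx ppvqi kblq vwa akhv ygqu xth xsp
Hunk 5: at line 8 remove [kblq] add [xllx,hwpt] -> 16 lines: optd wkl ikwr mmnrw mff qysb xajpt powkx ppvqi xllx hwpt vwa akhv ygqu xth xsp
Hunk 6: at line 10 remove [hwpt] add [ulo,dntm] -> 17 lines: optd wkl ikwr mmnrw mff qysb xajpt powkx ppvqi xllx ulo dntm vwa akhv ygqu xth xsp
Hunk 7: at line 5 remove [qysb,xajpt,powkx] add [vfucx] -> 15 lines: optd wkl ikwr mmnrw mff vfucx ppvqi xllx ulo dntm vwa akhv ygqu xth xsp
Final line 12: akhv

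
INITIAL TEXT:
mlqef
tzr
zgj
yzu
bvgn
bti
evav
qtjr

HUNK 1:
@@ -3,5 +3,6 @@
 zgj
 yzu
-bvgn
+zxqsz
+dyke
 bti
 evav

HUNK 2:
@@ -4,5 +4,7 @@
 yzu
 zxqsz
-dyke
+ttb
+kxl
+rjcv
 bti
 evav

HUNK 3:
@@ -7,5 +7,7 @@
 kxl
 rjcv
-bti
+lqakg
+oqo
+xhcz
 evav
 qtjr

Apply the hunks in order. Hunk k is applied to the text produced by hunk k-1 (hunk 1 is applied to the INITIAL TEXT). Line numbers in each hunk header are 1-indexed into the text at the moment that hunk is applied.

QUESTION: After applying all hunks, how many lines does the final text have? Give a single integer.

Answer: 13

Derivation:
Hunk 1: at line 3 remove [bvgn] add [zxqsz,dyke] -> 9 lines: mlqef tzr zgj yzu zxqsz dyke bti evav qtjr
Hunk 2: at line 4 remove [dyke] add [ttb,kxl,rjcv] -> 11 lines: mlqef tzr zgj yzu zxqsz ttb kxl rjcv bti evav qtjr
Hunk 3: at line 7 remove [bti] add [lqakg,oqo,xhcz] -> 13 lines: mlqef tzr zgj yzu zxqsz ttb kxl rjcv lqakg oqo xhcz evav qtjr
Final line count: 13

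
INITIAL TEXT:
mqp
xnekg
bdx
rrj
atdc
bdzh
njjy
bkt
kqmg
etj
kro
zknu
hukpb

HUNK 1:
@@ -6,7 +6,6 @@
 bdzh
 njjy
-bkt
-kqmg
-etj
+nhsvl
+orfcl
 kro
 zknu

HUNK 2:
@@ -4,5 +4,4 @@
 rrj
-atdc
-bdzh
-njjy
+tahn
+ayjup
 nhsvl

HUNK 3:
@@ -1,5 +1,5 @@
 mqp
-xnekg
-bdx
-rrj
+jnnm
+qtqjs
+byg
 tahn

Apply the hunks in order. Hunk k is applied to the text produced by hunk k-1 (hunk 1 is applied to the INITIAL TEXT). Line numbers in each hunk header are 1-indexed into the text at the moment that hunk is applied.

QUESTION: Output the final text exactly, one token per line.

Answer: mqp
jnnm
qtqjs
byg
tahn
ayjup
nhsvl
orfcl
kro
zknu
hukpb

Derivation:
Hunk 1: at line 6 remove [bkt,kqmg,etj] add [nhsvl,orfcl] -> 12 lines: mqp xnekg bdx rrj atdc bdzh njjy nhsvl orfcl kro zknu hukpb
Hunk 2: at line 4 remove [atdc,bdzh,njjy] add [tahn,ayjup] -> 11 lines: mqp xnekg bdx rrj tahn ayjup nhsvl orfcl kro zknu hukpb
Hunk 3: at line 1 remove [xnekg,bdx,rrj] add [jnnm,qtqjs,byg] -> 11 lines: mqp jnnm qtqjs byg tahn ayjup nhsvl orfcl kro zknu hukpb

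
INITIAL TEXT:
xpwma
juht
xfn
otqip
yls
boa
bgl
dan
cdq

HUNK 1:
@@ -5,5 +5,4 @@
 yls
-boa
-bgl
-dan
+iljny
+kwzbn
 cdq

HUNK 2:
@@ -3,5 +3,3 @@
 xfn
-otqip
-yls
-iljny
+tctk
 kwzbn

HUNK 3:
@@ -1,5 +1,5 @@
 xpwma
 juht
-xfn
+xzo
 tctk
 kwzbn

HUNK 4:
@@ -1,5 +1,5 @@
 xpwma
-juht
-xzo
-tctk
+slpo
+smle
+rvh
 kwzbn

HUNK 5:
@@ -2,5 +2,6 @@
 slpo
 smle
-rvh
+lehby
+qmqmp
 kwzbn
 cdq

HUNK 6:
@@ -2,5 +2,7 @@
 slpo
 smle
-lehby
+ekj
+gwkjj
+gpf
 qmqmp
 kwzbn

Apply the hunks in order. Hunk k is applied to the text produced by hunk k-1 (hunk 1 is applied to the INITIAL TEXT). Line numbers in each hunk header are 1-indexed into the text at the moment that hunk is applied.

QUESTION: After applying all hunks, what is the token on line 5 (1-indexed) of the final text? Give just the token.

Hunk 1: at line 5 remove [boa,bgl,dan] add [iljny,kwzbn] -> 8 lines: xpwma juht xfn otqip yls iljny kwzbn cdq
Hunk 2: at line 3 remove [otqip,yls,iljny] add [tctk] -> 6 lines: xpwma juht xfn tctk kwzbn cdq
Hunk 3: at line 1 remove [xfn] add [xzo] -> 6 lines: xpwma juht xzo tctk kwzbn cdq
Hunk 4: at line 1 remove [juht,xzo,tctk] add [slpo,smle,rvh] -> 6 lines: xpwma slpo smle rvh kwzbn cdq
Hunk 5: at line 2 remove [rvh] add [lehby,qmqmp] -> 7 lines: xpwma slpo smle lehby qmqmp kwzbn cdq
Hunk 6: at line 2 remove [lehby] add [ekj,gwkjj,gpf] -> 9 lines: xpwma slpo smle ekj gwkjj gpf qmqmp kwzbn cdq
Final line 5: gwkjj

Answer: gwkjj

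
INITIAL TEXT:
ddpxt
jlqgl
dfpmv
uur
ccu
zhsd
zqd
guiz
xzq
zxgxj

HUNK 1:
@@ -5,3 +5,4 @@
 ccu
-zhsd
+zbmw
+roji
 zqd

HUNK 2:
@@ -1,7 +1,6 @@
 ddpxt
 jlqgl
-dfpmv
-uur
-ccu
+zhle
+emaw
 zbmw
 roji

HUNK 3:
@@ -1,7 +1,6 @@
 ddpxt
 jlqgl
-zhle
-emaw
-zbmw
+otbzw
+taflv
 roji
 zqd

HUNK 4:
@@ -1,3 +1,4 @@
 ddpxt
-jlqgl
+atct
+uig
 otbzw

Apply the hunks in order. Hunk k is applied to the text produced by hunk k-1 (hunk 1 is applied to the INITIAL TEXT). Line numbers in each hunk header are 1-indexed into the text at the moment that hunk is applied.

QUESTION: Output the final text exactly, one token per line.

Hunk 1: at line 5 remove [zhsd] add [zbmw,roji] -> 11 lines: ddpxt jlqgl dfpmv uur ccu zbmw roji zqd guiz xzq zxgxj
Hunk 2: at line 1 remove [dfpmv,uur,ccu] add [zhle,emaw] -> 10 lines: ddpxt jlqgl zhle emaw zbmw roji zqd guiz xzq zxgxj
Hunk 3: at line 1 remove [zhle,emaw,zbmw] add [otbzw,taflv] -> 9 lines: ddpxt jlqgl otbzw taflv roji zqd guiz xzq zxgxj
Hunk 4: at line 1 remove [jlqgl] add [atct,uig] -> 10 lines: ddpxt atct uig otbzw taflv roji zqd guiz xzq zxgxj

Answer: ddpxt
atct
uig
otbzw
taflv
roji
zqd
guiz
xzq
zxgxj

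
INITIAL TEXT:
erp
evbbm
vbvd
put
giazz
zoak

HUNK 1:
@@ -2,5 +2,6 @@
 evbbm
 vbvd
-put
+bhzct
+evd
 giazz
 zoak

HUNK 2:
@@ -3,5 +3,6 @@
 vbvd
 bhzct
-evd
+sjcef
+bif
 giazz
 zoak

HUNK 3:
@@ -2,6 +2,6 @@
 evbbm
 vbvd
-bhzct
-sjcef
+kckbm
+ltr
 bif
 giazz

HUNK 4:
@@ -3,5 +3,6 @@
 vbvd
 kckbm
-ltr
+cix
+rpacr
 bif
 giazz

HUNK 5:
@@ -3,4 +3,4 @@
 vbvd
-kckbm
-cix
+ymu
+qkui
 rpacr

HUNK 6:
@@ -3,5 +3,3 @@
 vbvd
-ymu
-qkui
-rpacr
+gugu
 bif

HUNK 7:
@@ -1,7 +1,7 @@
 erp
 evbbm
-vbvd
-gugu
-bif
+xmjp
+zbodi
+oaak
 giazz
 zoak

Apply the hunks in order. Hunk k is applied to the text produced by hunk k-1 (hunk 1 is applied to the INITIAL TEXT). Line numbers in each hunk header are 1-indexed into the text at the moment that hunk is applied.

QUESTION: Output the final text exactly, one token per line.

Hunk 1: at line 2 remove [put] add [bhzct,evd] -> 7 lines: erp evbbm vbvd bhzct evd giazz zoak
Hunk 2: at line 3 remove [evd] add [sjcef,bif] -> 8 lines: erp evbbm vbvd bhzct sjcef bif giazz zoak
Hunk 3: at line 2 remove [bhzct,sjcef] add [kckbm,ltr] -> 8 lines: erp evbbm vbvd kckbm ltr bif giazz zoak
Hunk 4: at line 3 remove [ltr] add [cix,rpacr] -> 9 lines: erp evbbm vbvd kckbm cix rpacr bif giazz zoak
Hunk 5: at line 3 remove [kckbm,cix] add [ymu,qkui] -> 9 lines: erp evbbm vbvd ymu qkui rpacr bif giazz zoak
Hunk 6: at line 3 remove [ymu,qkui,rpacr] add [gugu] -> 7 lines: erp evbbm vbvd gugu bif giazz zoak
Hunk 7: at line 1 remove [vbvd,gugu,bif] add [xmjp,zbodi,oaak] -> 7 lines: erp evbbm xmjp zbodi oaak giazz zoak

Answer: erp
evbbm
xmjp
zbodi
oaak
giazz
zoak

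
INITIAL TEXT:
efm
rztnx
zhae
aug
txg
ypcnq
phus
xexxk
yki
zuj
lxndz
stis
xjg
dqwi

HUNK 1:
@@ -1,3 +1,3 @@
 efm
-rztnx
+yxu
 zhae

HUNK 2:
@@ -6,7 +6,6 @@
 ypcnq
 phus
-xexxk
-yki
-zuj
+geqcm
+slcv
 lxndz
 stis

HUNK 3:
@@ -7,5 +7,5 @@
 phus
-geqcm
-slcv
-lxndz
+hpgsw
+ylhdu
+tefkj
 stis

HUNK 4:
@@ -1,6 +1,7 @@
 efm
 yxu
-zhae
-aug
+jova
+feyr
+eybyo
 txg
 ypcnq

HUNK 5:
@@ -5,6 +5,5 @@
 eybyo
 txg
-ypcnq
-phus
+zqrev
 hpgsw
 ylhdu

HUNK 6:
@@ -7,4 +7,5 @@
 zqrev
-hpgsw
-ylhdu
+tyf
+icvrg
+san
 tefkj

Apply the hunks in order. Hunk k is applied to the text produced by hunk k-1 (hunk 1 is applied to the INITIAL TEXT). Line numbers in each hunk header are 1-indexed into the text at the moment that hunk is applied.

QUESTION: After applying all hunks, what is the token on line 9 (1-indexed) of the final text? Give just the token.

Answer: icvrg

Derivation:
Hunk 1: at line 1 remove [rztnx] add [yxu] -> 14 lines: efm yxu zhae aug txg ypcnq phus xexxk yki zuj lxndz stis xjg dqwi
Hunk 2: at line 6 remove [xexxk,yki,zuj] add [geqcm,slcv] -> 13 lines: efm yxu zhae aug txg ypcnq phus geqcm slcv lxndz stis xjg dqwi
Hunk 3: at line 7 remove [geqcm,slcv,lxndz] add [hpgsw,ylhdu,tefkj] -> 13 lines: efm yxu zhae aug txg ypcnq phus hpgsw ylhdu tefkj stis xjg dqwi
Hunk 4: at line 1 remove [zhae,aug] add [jova,feyr,eybyo] -> 14 lines: efm yxu jova feyr eybyo txg ypcnq phus hpgsw ylhdu tefkj stis xjg dqwi
Hunk 5: at line 5 remove [ypcnq,phus] add [zqrev] -> 13 lines: efm yxu jova feyr eybyo txg zqrev hpgsw ylhdu tefkj stis xjg dqwi
Hunk 6: at line 7 remove [hpgsw,ylhdu] add [tyf,icvrg,san] -> 14 lines: efm yxu jova feyr eybyo txg zqrev tyf icvrg san tefkj stis xjg dqwi
Final line 9: icvrg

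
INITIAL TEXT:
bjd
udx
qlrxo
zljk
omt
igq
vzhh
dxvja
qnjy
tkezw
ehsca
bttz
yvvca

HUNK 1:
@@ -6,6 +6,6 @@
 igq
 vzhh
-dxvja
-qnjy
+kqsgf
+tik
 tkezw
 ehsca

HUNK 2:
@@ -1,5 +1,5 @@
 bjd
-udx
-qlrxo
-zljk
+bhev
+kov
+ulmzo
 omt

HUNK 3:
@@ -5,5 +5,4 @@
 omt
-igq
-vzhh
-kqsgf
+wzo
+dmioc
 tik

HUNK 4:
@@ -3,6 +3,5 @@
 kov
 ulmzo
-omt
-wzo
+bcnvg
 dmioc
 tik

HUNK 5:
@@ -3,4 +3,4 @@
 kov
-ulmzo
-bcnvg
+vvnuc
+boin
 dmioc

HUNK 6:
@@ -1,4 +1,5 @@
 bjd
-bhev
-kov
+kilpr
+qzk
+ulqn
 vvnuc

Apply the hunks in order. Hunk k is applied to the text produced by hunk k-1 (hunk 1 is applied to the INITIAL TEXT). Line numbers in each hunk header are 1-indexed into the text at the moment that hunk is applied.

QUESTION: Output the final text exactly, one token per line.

Answer: bjd
kilpr
qzk
ulqn
vvnuc
boin
dmioc
tik
tkezw
ehsca
bttz
yvvca

Derivation:
Hunk 1: at line 6 remove [dxvja,qnjy] add [kqsgf,tik] -> 13 lines: bjd udx qlrxo zljk omt igq vzhh kqsgf tik tkezw ehsca bttz yvvca
Hunk 2: at line 1 remove [udx,qlrxo,zljk] add [bhev,kov,ulmzo] -> 13 lines: bjd bhev kov ulmzo omt igq vzhh kqsgf tik tkezw ehsca bttz yvvca
Hunk 3: at line 5 remove [igq,vzhh,kqsgf] add [wzo,dmioc] -> 12 lines: bjd bhev kov ulmzo omt wzo dmioc tik tkezw ehsca bttz yvvca
Hunk 4: at line 3 remove [omt,wzo] add [bcnvg] -> 11 lines: bjd bhev kov ulmzo bcnvg dmioc tik tkezw ehsca bttz yvvca
Hunk 5: at line 3 remove [ulmzo,bcnvg] add [vvnuc,boin] -> 11 lines: bjd bhev kov vvnuc boin dmioc tik tkezw ehsca bttz yvvca
Hunk 6: at line 1 remove [bhev,kov] add [kilpr,qzk,ulqn] -> 12 lines: bjd kilpr qzk ulqn vvnuc boin dmioc tik tkezw ehsca bttz yvvca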